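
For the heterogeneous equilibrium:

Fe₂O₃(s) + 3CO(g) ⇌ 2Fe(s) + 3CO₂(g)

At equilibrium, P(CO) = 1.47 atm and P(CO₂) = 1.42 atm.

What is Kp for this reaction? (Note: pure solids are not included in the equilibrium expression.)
K_p = 0.901

Solids (Fe₂O₃, Fe) are excluded.
Kp = P(CO₂)³/P(CO)³ = (1.42)³/(1.47)³ = 2.863/3.177 = 0.901.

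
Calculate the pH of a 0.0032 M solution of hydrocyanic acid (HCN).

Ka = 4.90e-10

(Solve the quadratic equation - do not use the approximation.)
pH = 5.90

x² + Ka×x - Ka×C = 0. Using quadratic formula: [H⁺] = 1.2520e-06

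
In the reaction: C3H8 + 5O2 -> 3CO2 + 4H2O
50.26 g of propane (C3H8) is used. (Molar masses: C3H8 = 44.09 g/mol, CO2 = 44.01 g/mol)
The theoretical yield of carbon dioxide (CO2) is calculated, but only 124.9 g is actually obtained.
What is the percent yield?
Moles of C3H8 = 50.26 g ÷ 44.09 g/mol = 1.13994 mol
Mole ratio: 3 mol CO2 / 1 mol C3H8
Moles of CO2 = 1.13994 × (3/1) = 3.41982 mol
Theoretical yield = 3.41982 mol × 44.01 g/mol = 150.51 g
Actual yield = 124.9 g
Percent yield = (124.9 / 150.51) × 100% = 83.0%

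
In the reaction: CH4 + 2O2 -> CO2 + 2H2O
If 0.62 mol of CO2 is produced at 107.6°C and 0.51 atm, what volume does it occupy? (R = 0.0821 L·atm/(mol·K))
T = 107.6°C + 273.15 = 380.75 K
V = nRT/P = (0.62 × 0.0821 × 380.75) / 0.51
V = 38.00 L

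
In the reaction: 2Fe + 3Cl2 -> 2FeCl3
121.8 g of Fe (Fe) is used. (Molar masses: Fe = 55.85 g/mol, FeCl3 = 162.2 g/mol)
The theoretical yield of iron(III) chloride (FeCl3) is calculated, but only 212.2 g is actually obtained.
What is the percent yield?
Moles of Fe = 121.8 g ÷ 55.85 g/mol = 2.18084 mol
Mole ratio: 2 mol FeCl3 / 2 mol Fe
Moles of FeCl3 = 2.18084 × (2/2) = 2.18084 mol
Theoretical yield = 2.18084 mol × 162.2 g/mol = 353.73 g
Actual yield = 212.2 g
Percent yield = (212.2 / 353.73) × 100% = 60.0%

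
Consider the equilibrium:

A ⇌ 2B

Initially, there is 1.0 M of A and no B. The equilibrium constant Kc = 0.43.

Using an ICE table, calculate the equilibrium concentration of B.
[B] = 0.557 M

ICE: [A] = 1.0 − x, [B] = 2x.
Kc = (2x)²/(1.0 − x) = 0.43 ⇒ 4x² + 0.43x − 0.43 = 0.
x = (−0.43 + √(0.43² + 4·4·0.43))/(2·4) = (−0.43 + √7.0649)/8 = 0.2785.
[B] = 2x = 0.557 M.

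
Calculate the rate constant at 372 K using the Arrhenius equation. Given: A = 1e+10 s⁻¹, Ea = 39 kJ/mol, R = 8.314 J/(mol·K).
3.34e+04 s⁻¹

k = A·exp(-Ea/(R·T)) = 1e+10·exp(-39000/(8.314·372)) = 1e+10·exp(-12.6099) = 1e+10·3.3388e-06 = 3.34e+04 s⁻¹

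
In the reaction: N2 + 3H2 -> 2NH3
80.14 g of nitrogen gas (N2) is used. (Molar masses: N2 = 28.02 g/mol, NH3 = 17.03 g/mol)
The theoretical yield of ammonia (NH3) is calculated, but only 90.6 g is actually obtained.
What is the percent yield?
Moles of N2 = 80.14 g ÷ 28.02 g/mol = 2.8601 mol
Mole ratio: 2 mol NH3 / 1 mol N2
Moles of NH3 = 2.8601 × (2/1) = 5.7202 mol
Theoretical yield = 5.7202 mol × 17.03 g/mol = 97.415 g
Actual yield = 90.6 g
Percent yield = (90.6 / 97.415) × 100% = 93.0%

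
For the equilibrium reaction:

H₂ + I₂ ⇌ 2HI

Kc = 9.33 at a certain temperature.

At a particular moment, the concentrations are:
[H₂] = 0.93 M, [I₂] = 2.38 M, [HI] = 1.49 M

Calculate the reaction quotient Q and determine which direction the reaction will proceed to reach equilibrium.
Q = 1.003, Q < K, reaction proceeds forward (toward products)

Q = ([HI]^2) / ([H₂] × [I₂])
  = ((1.49)^2) / ((0.93)·(2.38)) = 2.2201/2.2134 = 1.003
Since Q = 1.003 < Kc = 9.33, the reaction proceeds forward (toward products) to reach equilibrium.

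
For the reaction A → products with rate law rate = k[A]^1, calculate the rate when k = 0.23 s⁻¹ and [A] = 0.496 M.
0.1141 M/s

rate = k·[A]^1 = 0.23·(0.496)^1 = 0.23·0.496 = 0.1141 M/s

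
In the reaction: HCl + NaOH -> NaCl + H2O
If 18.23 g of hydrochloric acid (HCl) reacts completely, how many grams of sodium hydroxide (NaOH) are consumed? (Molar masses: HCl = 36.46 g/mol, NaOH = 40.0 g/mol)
Moles of HCl = 18.23 g ÷ 36.46 g/mol = 0.5 mol
Mole ratio: 1 mol NaOH / 1 mol HCl
Moles of NaOH = 0.5 × (1/1) = 0.5 mol
Mass of NaOH = 0.5 mol × 40.0 g/mol = 20 g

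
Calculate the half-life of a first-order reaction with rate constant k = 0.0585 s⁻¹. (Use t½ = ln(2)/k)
11.85 s

t½ = ln(2)/k = 0.6931/0.0585 = 11.85 s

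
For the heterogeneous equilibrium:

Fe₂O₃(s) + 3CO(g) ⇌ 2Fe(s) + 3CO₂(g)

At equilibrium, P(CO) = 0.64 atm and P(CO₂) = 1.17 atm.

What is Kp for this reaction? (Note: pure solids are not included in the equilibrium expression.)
K_p = 6.110

Solids (Fe₂O₃, Fe) are excluded.
Kp = P(CO₂)³/P(CO)³ = (1.17)³/(0.64)³ = 1.602/0.2621 = 6.110.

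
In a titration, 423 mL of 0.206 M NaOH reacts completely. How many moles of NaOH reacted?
Moles = Molarity × Volume (L)
Moles = 0.206 M × 0.423 L = 0.08714 mol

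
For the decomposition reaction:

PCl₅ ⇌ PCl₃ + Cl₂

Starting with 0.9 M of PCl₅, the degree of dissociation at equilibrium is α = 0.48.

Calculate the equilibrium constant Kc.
K_c = 0.3988

x = α·[A]₀ = 0.48 × 0.9 = 0.432 M dissociated.
At eq: [PCl₅] = 0.9 − 0.432 = 0.468 M; [PCl₃] = [Cl₂] = x = 0.432 M.
Kc = [PCl₃][Cl₂]/[PCl₅] = (0.432)²/0.468 = 0.3988.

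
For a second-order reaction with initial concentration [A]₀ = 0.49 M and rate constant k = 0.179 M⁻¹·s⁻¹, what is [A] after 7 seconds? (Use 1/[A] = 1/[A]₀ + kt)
0.3036 M

1/[A] = 1/[A]₀ + k·t = 1/0.49 + (0.179)·(7) = 2.0408 + 1.2530 = 3.2938
[A] = 1/3.2938 = 0.3036 M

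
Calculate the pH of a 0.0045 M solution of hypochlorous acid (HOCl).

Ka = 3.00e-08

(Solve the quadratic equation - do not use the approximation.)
pH = 4.94

x² + Ka×x - Ka×C = 0. Using quadratic formula: [H⁺] = 1.1604e-05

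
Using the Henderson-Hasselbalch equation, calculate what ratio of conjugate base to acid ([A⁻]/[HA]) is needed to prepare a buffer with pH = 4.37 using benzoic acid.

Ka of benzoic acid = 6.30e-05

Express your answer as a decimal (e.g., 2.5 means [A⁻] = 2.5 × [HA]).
[A⁻]/[HA] = 1.477

pKa = −log(6.30e-05) = 4.2007. pH = pKa + log([A⁻]/[HA]). 4.37 = 4.2007 + log(ratio). log(ratio) = 4.37 − 4.2007 = 0.1693. ratio = 10^(0.1693) = 1.477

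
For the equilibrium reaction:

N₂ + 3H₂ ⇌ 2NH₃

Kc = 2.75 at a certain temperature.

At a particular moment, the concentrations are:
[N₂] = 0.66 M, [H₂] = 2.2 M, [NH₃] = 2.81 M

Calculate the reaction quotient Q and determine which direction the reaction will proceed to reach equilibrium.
Q = 1.124, Q < K, reaction proceeds forward (toward products)

Q = ([NH₃]^2) / ([N₂] × [H₂]^3)
  = ((2.81)^2) / ((0.66)·(2.2)^3) = 7.8961/7.0277 = 1.124
Since Q = 1.124 < Kc = 2.75, the reaction proceeds forward (toward products) to reach equilibrium.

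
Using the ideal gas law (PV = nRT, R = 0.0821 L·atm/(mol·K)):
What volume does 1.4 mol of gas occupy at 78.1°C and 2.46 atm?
T = 78.1°C + 273.15 = 351.25 K
V = nRT/P = (1.4 × 0.0821 × 351.25) / 2.46
V = 16.41 L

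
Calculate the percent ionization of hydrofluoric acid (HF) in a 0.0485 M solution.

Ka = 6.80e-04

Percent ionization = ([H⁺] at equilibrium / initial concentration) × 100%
Percent ionization = 11.2%

Let x = [H⁺]. Ka = x²/(C - x) ⇒ x² + (6.80e-04)x - (6.80e-04)(0.0485) = 0. x = 5.4129e-03. Percent = (5.4129e-03/0.0485) × 100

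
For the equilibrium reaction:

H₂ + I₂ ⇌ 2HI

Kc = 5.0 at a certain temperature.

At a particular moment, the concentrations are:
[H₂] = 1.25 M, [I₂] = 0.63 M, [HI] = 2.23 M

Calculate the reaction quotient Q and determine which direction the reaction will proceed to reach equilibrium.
Q = 6.315, Q > K, reaction proceeds reverse (toward reactants)

Q = ([HI]^2) / ([H₂] × [I₂])
  = ((2.23)^2) / ((1.25)·(0.63)) = 4.9729/0.7875 = 6.315
Since Q = 6.315 > Kc = 5.0, the reaction proceeds reverse (toward reactants) to reach equilibrium.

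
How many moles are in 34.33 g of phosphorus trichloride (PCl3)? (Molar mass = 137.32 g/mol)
Moles = 34.33 g ÷ 137.32 g/mol = 0.25 mol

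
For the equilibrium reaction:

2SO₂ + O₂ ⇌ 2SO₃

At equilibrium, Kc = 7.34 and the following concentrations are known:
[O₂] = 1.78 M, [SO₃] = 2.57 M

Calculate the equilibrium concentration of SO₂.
[SO₂] = 0.7110 M

Kc = ([SO₃]^2) / ([SO₂]^2 × [O₂]) = 7.34
[SO₂]^2 = (product terms)/(Kc · other reactant terms) = 6.6049 / (7.34 · 1.78) = 0.50553
[SO₂] = (0.50553)^(1/2) = 0.7110 M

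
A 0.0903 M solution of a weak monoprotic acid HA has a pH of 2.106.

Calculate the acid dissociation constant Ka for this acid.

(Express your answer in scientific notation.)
K_a = 7.44e-04

[H⁺] = 10^(−pH) = 10^(−2.106) = 7.834e-03 M. For HA ⇌ H⁺ + A⁻, Ka = x²/(C − x) = (7.834e-03)²/(0.0903 − 7.834e-03) = 7.44e-04.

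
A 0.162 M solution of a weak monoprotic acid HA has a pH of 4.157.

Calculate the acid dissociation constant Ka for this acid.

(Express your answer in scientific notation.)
K_a = 3.00e-08

[H⁺] = 10^(−pH) = 10^(−4.157) = 6.966e-05 M. For HA ⇌ H⁺ + A⁻, Ka = x²/(C − x) = (6.966e-05)²/(0.162 − 6.966e-05) = 3.00e-08.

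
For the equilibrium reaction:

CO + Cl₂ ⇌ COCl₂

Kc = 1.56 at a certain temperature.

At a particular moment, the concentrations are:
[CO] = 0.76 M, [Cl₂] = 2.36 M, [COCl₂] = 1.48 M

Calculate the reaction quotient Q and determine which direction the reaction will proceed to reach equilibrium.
Q = 0.825, Q < K, reaction proceeds forward (toward products)

Q = ([COCl₂]) / ([CO] × [Cl₂])
  = ((1.48)) / ((0.76)·(2.36)) = 1.48/1.7936 = 0.8252
Since Q = 0.8252 < Kc = 1.56, the reaction proceeds forward (toward products) to reach equilibrium.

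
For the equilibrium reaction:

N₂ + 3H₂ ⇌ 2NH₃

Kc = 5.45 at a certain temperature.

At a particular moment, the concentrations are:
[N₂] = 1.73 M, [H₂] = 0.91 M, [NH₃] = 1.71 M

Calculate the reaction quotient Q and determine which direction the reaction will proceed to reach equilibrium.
Q = 2.243, Q < K, reaction proceeds forward (toward products)

Q = ([NH₃]^2) / ([N₂] × [H₂]^3)
  = ((1.71)^2) / ((1.73)·(0.91)^3) = 2.9241/1.3037 = 2.243
Since Q = 2.243 < Kc = 5.45, the reaction proceeds forward (toward products) to reach equilibrium.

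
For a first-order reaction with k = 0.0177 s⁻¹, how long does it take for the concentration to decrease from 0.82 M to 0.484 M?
29.79 s

From ln[A] = ln[A]₀ - k·t: t = ln([A]₀/[A])/k = ln(0.82/0.484)/0.0177 = ln(1.6942)/0.0177 = 0.5272/0.0177 = 29.79 s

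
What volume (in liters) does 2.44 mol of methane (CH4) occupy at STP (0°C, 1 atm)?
At STP, 1 mol of gas occupies 22.4 L
Volume = 2.44 mol × 22.4 L/mol = 54.66 L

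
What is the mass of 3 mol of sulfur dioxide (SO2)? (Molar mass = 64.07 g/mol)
Mass = 3 mol × 64.07 g/mol = 192.2 g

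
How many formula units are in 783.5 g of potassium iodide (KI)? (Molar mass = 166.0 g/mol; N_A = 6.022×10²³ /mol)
Moles = 783.5 g ÷ 166.0 g/mol = 4.71988 mol
Formula units = 4.71988 mol × 6.022×10²³ /mol = 2.842e+24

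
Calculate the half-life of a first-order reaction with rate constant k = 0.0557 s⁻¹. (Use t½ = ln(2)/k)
12.44 s

t½ = ln(2)/k = 0.6931/0.0557 = 12.44 s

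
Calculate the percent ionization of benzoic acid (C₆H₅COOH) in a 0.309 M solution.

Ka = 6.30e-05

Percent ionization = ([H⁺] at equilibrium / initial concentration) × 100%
Percent ionization = 1.42%

Let x = [H⁺]. Ka = x²/(C - x) ⇒ x² + (6.30e-05)x - (6.30e-05)(0.309) = 0. x = 4.3808e-03. Percent = (4.3808e-03/0.309) × 100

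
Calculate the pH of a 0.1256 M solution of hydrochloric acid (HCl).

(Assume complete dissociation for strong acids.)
pH = 0.90

[H⁺] = 0.1256 M for strong acid. pH = -log[H⁺] = -log(0.1256)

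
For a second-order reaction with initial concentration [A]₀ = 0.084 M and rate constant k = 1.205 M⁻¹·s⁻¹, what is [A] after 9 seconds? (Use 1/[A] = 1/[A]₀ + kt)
0.0440 M

1/[A] = 1/[A]₀ + k·t = 1/0.084 + (1.205)·(9) = 11.9048 + 10.8450 = 22.7498
[A] = 1/22.7498 = 0.0440 M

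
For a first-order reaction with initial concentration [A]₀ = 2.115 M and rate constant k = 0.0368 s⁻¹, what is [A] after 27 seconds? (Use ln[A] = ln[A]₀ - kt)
0.7831 M

ln[A] = ln[A]₀ - k·t = ln(2.115) - (0.0368)·(27) = 0.7491 - 0.9936 = -0.2445
[A] = e^(-0.2445) = 0.7831 M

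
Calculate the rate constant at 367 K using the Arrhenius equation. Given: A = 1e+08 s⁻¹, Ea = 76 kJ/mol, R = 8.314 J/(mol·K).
1.52e-03 s⁻¹

k = A·exp(-Ea/(R·T)) = 1e+08·exp(-76000/(8.314·367)) = 1e+08·exp(-24.9079) = 1e+08·1.5227e-11 = 1.52e-03 s⁻¹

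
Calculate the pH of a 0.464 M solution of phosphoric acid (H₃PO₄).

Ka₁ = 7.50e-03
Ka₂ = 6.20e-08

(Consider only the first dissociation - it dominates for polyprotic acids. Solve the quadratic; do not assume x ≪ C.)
pH = 1.26

x² + Ka₁·x − Ka₁·C = 0 with Ka₁ = 7.50e-03, C = 0.464.
x = (−Ka₁ + √(Ka₁² + 4·Ka₁·C))/2 = 5.5361e-02 M, so pH = 1.26.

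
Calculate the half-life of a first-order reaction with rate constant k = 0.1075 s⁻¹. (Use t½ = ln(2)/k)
6.45 s

t½ = ln(2)/k = 0.6931/0.1075 = 6.45 s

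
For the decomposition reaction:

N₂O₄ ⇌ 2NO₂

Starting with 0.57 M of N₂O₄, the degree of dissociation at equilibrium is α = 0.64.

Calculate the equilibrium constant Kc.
K_c = 2.5941

x = α·[A]₀ = 0.64 × 0.57 = 0.3648 M dissociated.
At eq: [N₂O₄] = 0.57 − 0.3648 = 0.2052 M; [NO₂] = 2x = 0.7296 M.
Kc = [NO₂]²/[N₂O₄] = (0.7296)²/0.2052 = 2.594.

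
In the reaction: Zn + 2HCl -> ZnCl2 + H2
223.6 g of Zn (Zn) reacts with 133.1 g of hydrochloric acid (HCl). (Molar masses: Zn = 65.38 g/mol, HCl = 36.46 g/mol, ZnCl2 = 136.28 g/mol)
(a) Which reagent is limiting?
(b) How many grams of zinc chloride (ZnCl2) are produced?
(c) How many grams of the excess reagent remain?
(a) HCl, (b) 248.8 g, (c) 104.3 g

Moles of Zn = 223.6 g ÷ 65.38 g/mol = 3.42001 mol
Moles of HCl = 133.1 g ÷ 36.46 g/mol = 3.65058 mol
Moles ÷ coefficient: Zn: 3.42001/1 = 3.42, HCl: 3.65058/2 = 1.825
(a) HCl has the smaller value, so HCl is the limiting reagent.
(b) Moles of ZnCl2 = 3.65058 mol HCl × (1/2) = 1.82529 mol; mass = 1.82529 mol × 136.28 g/mol = 248.8 g
(c) Zn consumed = 3.65058 × (1/2) = 1.82529 mol; remaining = 3.42001 − 1.82529 = 1.59472 mol; mass = 1.59472 mol × 65.38 g/mol = 104.3 g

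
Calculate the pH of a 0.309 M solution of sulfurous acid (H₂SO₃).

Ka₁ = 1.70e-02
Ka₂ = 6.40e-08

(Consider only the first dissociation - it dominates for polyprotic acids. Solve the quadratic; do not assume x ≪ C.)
pH = 1.19

x² + Ka₁·x − Ka₁·C = 0 with Ka₁ = 1.70e-02, C = 0.309.
x = (−Ka₁ + √(Ka₁² + 4·Ka₁·C))/2 = 6.4474e-02 M, so pH = 1.19.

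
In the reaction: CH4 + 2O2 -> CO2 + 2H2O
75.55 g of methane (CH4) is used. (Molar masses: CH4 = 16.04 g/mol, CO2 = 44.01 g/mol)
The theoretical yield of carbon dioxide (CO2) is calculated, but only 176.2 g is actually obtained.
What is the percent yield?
Moles of CH4 = 75.55 g ÷ 16.04 g/mol = 4.7101 mol
Mole ratio: 1 mol CO2 / 1 mol CH4
Moles of CO2 = 4.7101 × (1/1) = 4.7101 mol
Theoretical yield = 4.7101 mol × 44.01 g/mol = 207.29 g
Actual yield = 176.2 g
Percent yield = (176.2 / 207.29) × 100% = 85.0%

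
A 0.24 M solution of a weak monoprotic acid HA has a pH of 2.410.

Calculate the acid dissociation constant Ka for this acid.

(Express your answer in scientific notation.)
K_a = 6.41e-05

[H⁺] = 10^(−pH) = 10^(−2.410) = 3.890e-03 M. For HA ⇌ H⁺ + A⁻, Ka = x²/(C − x) = (3.890e-03)²/(0.24 − 3.890e-03) = 6.41e-05.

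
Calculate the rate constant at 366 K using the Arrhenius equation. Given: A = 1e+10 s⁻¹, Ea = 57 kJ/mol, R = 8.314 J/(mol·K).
7.32e+01 s⁻¹

k = A·exp(-Ea/(R·T)) = 1e+10·exp(-57000/(8.314·366)) = 1e+10·exp(-18.7320) = 1e+10·7.3249e-09 = 7.32e+01 s⁻¹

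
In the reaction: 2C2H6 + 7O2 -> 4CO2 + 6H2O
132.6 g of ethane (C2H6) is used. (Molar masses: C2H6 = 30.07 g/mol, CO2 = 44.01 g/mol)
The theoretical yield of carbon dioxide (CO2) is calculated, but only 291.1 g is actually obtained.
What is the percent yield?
Moles of C2H6 = 132.6 g ÷ 30.07 g/mol = 4.40971 mol
Mole ratio: 4 mol CO2 / 2 mol C2H6
Moles of CO2 = 4.40971 × (4/2) = 8.81942 mol
Theoretical yield = 8.81942 mol × 44.01 g/mol = 388.14 g
Actual yield = 291.1 g
Percent yield = (291.1 / 388.14) × 100% = 75.0%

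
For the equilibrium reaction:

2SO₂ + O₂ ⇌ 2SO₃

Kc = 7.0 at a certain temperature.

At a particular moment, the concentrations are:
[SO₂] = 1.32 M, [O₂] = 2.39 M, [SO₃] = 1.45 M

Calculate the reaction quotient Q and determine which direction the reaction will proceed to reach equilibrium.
Q = 0.505, Q < K, reaction proceeds forward (toward products)

Q = ([SO₃]^2) / ([SO₂]^2 × [O₂])
  = ((1.45)^2) / ((1.32)^2·(2.39)) = 2.1025/4.1643 = 0.5049
Since Q = 0.5049 < Kc = 7.0, the reaction proceeds forward (toward products) to reach equilibrium.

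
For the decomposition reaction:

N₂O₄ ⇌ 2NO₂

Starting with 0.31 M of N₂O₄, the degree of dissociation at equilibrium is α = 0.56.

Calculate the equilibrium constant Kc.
K_c = 0.8838

x = α·[A]₀ = 0.56 × 0.31 = 0.1736 M dissociated.
At eq: [N₂O₄] = 0.31 − 0.1736 = 0.1364 M; [NO₂] = 2x = 0.3472 M.
Kc = [NO₂]²/[N₂O₄] = (0.3472)²/0.1364 = 0.8838.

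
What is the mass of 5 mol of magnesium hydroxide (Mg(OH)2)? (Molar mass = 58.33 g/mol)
Mass = 5 mol × 58.33 g/mol = 291.6 g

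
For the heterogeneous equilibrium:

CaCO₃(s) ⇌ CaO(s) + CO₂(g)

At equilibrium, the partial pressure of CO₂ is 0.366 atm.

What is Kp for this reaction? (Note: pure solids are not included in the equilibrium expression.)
K_p = 0.366

Solids (CaCO₃, CaO) have activity 1 and are excluded.
Kp = P(CO₂) = 0.366.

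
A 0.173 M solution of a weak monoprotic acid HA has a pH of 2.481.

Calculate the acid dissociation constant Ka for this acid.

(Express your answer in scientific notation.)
K_a = 6.43e-05

[H⁺] = 10^(−pH) = 10^(−2.481) = 3.304e-03 M. For HA ⇌ H⁺ + A⁻, Ka = x²/(C − x) = (3.304e-03)²/(0.173 − 3.304e-03) = 6.43e-05.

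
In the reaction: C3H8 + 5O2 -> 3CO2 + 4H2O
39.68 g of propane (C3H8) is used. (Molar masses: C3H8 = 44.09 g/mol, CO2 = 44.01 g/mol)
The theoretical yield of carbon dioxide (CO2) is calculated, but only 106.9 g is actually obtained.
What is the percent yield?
Moles of C3H8 = 39.68 g ÷ 44.09 g/mol = 0.899977 mol
Mole ratio: 3 mol CO2 / 1 mol C3H8
Moles of CO2 = 0.899977 × (3/1) = 2.69993 mol
Theoretical yield = 2.69993 mol × 44.01 g/mol = 118.82 g
Actual yield = 106.9 g
Percent yield = (106.9 / 118.82) × 100% = 90.0%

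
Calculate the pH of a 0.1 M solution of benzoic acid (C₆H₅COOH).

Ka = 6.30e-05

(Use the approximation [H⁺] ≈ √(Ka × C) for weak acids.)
pH = 2.60

[H⁺] = √(Ka × C) = √(6.30e-05 × 0.1) = 2.5100e-03. pH = -log(2.5100e-03)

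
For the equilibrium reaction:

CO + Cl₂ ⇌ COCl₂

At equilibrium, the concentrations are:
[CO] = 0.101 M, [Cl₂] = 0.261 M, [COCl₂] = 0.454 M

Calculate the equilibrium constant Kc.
K_c = 17.2224

Kc = ([COCl₂]) / ([CO] × [Cl₂])
   = ((0.454)) / ((0.101)·(0.261))
   = 0.454 / 0.026361 = 17.2224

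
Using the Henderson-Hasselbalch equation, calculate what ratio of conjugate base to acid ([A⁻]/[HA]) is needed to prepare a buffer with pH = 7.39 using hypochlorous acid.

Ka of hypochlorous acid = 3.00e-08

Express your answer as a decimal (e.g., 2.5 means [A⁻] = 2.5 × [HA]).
[A⁻]/[HA] = 0.736

pKa = −log(3.00e-08) = 7.5229. pH = pKa + log([A⁻]/[HA]). 7.39 = 7.5229 + log(ratio). log(ratio) = 7.39 − 7.5229 = -0.1329. ratio = 10^(-0.1329) = 0.736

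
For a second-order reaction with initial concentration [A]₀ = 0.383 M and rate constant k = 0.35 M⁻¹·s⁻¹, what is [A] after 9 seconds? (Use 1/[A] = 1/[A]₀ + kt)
0.1736 M

1/[A] = 1/[A]₀ + k·t = 1/0.383 + (0.35)·(9) = 2.6110 + 3.1500 = 5.7610
[A] = 1/5.7610 = 0.1736 M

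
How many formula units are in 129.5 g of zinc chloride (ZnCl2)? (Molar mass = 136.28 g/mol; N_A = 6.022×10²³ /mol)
Moles = 129.5 g ÷ 136.28 g/mol = 0.950249 mol
Formula units = 0.950249 mol × 6.022×10²³ /mol = 5.722e+23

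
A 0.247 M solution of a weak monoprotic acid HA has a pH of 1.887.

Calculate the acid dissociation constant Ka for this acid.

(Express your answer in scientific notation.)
K_a = 7.19e-04

[H⁺] = 10^(−pH) = 10^(−1.887) = 1.297e-02 M. For HA ⇌ H⁺ + A⁻, Ka = x²/(C − x) = (1.297e-02)²/(0.247 − 1.297e-02) = 7.19e-04.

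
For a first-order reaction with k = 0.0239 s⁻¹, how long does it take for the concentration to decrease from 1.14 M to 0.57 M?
29.00 s

From ln[A] = ln[A]₀ - k·t: t = ln([A]₀/[A])/k = ln(1.14/0.57)/0.0239 = ln(2.0000)/0.0239 = 0.6931/0.0239 = 29.00 s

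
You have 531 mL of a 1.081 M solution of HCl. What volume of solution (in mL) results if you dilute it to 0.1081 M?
Using M₁V₁ = M₂V₂:
1.081 × 531 = 0.1081 × V₂
V₂ = (1.081 × 531) / 0.1081 = 5310 mL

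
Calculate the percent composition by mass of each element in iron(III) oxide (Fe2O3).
Fe: 69.94%, O: 30.06%

Molar mass of Fe2O3 = 159.7 g/mol
% Fe = (2 × 55.85) / 159.7 × 100% = 111.7 / 159.7 × 100% = 69.94%
% O = (3 × 16.0) / 159.7 × 100% = 48 / 159.7 × 100% = 30.06%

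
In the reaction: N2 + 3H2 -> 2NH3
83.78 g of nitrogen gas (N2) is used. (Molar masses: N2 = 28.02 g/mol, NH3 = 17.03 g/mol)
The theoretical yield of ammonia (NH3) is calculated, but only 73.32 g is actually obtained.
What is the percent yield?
Moles of N2 = 83.78 g ÷ 28.02 g/mol = 2.99001 mol
Mole ratio: 2 mol NH3 / 1 mol N2
Moles of NH3 = 2.99001 × (2/1) = 5.98001 mol
Theoretical yield = 5.98001 mol × 17.03 g/mol = 101.84 g
Actual yield = 73.32 g
Percent yield = (73.32 / 101.84) × 100% = 72.0%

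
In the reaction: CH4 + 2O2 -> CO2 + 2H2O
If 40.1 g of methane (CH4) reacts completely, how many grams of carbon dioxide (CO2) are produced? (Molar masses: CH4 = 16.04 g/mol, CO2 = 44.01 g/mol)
Moles of CH4 = 40.1 g ÷ 16.04 g/mol = 2.5 mol
Mole ratio: 1 mol CO2 / 1 mol CH4
Moles of CO2 = 2.5 × (1/1) = 2.5 mol
Mass of CO2 = 2.5 mol × 44.01 g/mol = 110 g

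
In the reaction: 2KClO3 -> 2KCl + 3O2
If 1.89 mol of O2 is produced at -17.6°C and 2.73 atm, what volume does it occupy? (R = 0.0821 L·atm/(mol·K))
T = -17.6°C + 273.15 = 255.55 K
V = nRT/P = (1.89 × 0.0821 × 255.55) / 2.73
V = 14.53 L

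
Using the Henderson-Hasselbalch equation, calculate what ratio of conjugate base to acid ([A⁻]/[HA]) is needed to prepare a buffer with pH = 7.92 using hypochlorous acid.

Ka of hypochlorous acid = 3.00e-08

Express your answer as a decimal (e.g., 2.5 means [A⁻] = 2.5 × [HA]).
[A⁻]/[HA] = 2.495

pKa = −log(3.00e-08) = 7.5229. pH = pKa + log([A⁻]/[HA]). 7.92 = 7.5229 + log(ratio). log(ratio) = 7.92 − 7.5229 = 0.3971. ratio = 10^(0.3971) = 2.495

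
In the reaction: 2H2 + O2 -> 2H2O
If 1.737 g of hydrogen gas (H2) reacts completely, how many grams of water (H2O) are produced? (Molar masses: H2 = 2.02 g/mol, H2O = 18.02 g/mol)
Moles of H2 = 1.737 g ÷ 2.02 g/mol = 0.859901 mol
Mole ratio: 2 mol H2O / 2 mol H2
Moles of H2O = 0.859901 × (2/2) = 0.859901 mol
Mass of H2O = 0.859901 mol × 18.02 g/mol = 15.5 g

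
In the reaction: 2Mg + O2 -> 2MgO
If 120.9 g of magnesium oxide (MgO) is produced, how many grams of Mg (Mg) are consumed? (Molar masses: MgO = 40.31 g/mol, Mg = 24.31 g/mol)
Moles of MgO = 120.9 g ÷ 40.31 g/mol = 2.99926 mol
Mole ratio: 2 mol Mg / 2 mol MgO
Moles of Mg = 2.99926 × (2/2) = 2.99926 mol
Mass of Mg = 2.99926 mol × 24.31 g/mol = 72.91 g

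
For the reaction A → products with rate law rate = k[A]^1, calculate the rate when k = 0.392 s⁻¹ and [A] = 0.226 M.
0.08859 M/s

rate = k·[A]^1 = 0.392·(0.226)^1 = 0.392·0.226 = 0.08859 M/s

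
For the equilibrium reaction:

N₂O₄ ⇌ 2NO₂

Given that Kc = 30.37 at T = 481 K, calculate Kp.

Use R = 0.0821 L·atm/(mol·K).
K_p = 1.20e+03

Δn = (moles gaseous products) − (moles gaseous reactants) = 1
T = 481 K; RT = 0.0821 × 481 = 39.4901
Kp = Kc·(RT)^Δn = 30.37 × (39.4901)^1 = 30.37 × 39.4901 = 1.20e+03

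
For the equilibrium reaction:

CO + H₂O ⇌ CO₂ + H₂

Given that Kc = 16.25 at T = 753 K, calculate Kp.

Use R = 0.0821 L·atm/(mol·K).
K_p = 16.2500

Δn = (moles gaseous products) − (moles gaseous reactants) = 0
T = 753 K; RT = 0.0821 × 753 = 61.8213
Kp = Kc·(RT)^Δn = 16.25 × (61.8213)^0 = 16.25 × 1 = 16.2500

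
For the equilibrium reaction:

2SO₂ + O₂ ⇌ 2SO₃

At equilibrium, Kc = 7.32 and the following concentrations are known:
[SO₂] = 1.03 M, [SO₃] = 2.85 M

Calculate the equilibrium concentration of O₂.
[O₂] = 1.0459 M

Kc = ([SO₃]^2) / ([SO₂]^2 × [O₂]) = 7.32
[O₂]^1 = (product terms)/(Kc · other reactant terms) = 8.1225 / (7.32 · 1.0609) = 1.0459
[O₂] = 1.0459 M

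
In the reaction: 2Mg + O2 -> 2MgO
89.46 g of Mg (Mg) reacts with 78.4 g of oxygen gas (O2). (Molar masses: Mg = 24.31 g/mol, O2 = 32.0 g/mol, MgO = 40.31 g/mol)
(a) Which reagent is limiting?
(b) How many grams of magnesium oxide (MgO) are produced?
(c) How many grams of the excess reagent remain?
(a) Mg, (b) 148.3 g, (c) 19.52 g

Moles of Mg = 89.46 g ÷ 24.31 g/mol = 3.67997 mol
Moles of O2 = 78.4 g ÷ 32.0 g/mol = 2.45 mol
Moles ÷ coefficient: Mg: 3.67997/2 = 1.84, O2: 2.45/1 = 2.45
(a) Mg has the smaller value, so Mg is the limiting reagent.
(b) Moles of MgO = 3.67997 mol Mg × (2/2) = 3.67997 mol; mass = 3.67997 mol × 40.31 g/mol = 148.3 g
(c) O2 consumed = 3.67997 × (1/2) = 1.83998 mol; remaining = 2.45 − 1.83998 = 0.610016 mol; mass = 0.610016 mol × 32.0 g/mol = 19.52 g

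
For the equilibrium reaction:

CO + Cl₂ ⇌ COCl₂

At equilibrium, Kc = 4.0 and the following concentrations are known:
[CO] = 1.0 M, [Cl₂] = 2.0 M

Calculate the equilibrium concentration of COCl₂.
[COCl₂] = 8.0000 M

Kc = ([COCl₂]) / ([CO] × [Cl₂]) = 4.0
[COCl₂]^1 = Kc · (reactant terms)/(other product terms) = 4.0 · 2 / 1 = 8
[COCl₂] = 8.0000 M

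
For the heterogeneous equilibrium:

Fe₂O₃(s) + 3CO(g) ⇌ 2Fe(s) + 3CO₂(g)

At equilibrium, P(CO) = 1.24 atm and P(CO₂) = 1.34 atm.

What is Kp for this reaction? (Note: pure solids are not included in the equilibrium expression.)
K_p = 1.262

Solids (Fe₂O₃, Fe) are excluded.
Kp = P(CO₂)³/P(CO)³ = (1.34)³/(1.24)³ = 2.406/1.907 = 1.262.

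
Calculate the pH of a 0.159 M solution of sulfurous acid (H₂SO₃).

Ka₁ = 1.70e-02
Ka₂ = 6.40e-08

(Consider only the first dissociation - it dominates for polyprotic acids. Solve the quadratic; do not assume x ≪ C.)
pH = 1.35

x² + Ka₁·x − Ka₁·C = 0 with Ka₁ = 1.70e-02, C = 0.159.
x = (−Ka₁ + √(Ka₁² + 4·Ka₁·C))/2 = 4.4181e-02 M, so pH = 1.35.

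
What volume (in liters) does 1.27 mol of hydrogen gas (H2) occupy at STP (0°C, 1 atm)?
At STP, 1 mol of gas occupies 22.4 L
Volume = 1.27 mol × 22.4 L/mol = 28.45 L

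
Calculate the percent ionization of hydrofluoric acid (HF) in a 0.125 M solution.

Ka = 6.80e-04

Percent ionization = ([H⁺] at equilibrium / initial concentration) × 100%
Percent ionization = 7.11%

Let x = [H⁺]. Ka = x²/(C - x) ⇒ x² + (6.80e-04)x - (6.80e-04)(0.125) = 0. x = 8.8858e-03. Percent = (8.8858e-03/0.125) × 100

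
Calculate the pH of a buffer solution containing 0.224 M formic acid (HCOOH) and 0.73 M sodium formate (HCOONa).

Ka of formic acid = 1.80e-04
pH = 4.26

pKa = -log(1.80e-04) = 3.74. pH = pKa + log([A⁻]/[HA]) = 3.74 + log(0.73/0.224)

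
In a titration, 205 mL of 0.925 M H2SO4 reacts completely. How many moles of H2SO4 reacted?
Moles = Molarity × Volume (L)
Moles = 0.925 M × 0.205 L = 0.1896 mol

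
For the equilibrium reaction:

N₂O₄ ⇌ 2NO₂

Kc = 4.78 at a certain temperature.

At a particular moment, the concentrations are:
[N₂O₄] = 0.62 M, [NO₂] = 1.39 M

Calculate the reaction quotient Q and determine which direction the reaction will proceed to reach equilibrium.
Q = 3.116, Q < K, reaction proceeds forward (toward products)

Q = ([NO₂]^2) / ([N₂O₄])
  = ((1.39)^2) / ((0.62)) = 1.9321/0.62 = 3.116
Since Q = 3.116 < Kc = 4.78, the reaction proceeds forward (toward products) to reach equilibrium.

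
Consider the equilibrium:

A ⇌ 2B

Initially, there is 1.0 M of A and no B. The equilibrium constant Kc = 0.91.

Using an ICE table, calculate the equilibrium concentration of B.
[B] = 0.753 M

ICE: [A] = 1.0 − x, [B] = 2x.
Kc = (2x)²/(1.0 − x) = 0.91 ⇒ 4x² + 0.91x − 0.91 = 0.
x = (−0.91 + √(0.91² + 4·4·0.91))/(2·4) = (−0.91 + √15.388)/8 = 0.3766.
[B] = 2x = 0.753 M.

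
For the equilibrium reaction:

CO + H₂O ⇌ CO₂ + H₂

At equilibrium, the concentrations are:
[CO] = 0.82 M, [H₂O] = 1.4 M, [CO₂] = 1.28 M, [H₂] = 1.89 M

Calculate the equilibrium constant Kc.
K_c = 2.1073

Kc = ([CO₂] × [H₂]) / ([CO] × [H₂O])
   = ((1.28)·(1.89)) / ((0.82)·(1.4))
   = 2.4192 / 1.148 = 2.1073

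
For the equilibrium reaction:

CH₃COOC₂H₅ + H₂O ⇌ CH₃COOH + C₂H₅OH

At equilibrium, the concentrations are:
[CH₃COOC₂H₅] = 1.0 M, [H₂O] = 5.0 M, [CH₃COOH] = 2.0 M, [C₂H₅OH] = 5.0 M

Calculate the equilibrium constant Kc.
K_c = 2.0000

Kc = ([CH₃COOH] × [C₂H₅OH]) / ([CH₃COOC₂H₅] × [H₂O])
   = ((2.0)·(5.0)) / ((1.0)·(5.0))
   = 10 / 5 = 2.0000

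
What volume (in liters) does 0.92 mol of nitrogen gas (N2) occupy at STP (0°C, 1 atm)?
At STP, 1 mol of gas occupies 22.4 L
Volume = 0.92 mol × 22.4 L/mol = 20.61 L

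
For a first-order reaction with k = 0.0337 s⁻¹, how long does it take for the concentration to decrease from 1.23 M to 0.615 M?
20.57 s

From ln[A] = ln[A]₀ - k·t: t = ln([A]₀/[A])/k = ln(1.23/0.615)/0.0337 = ln(2.0000)/0.0337 = 0.6931/0.0337 = 20.57 s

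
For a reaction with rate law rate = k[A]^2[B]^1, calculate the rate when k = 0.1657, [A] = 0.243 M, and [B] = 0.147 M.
0.001438 M/s

rate = k·[A]^2·[B]^1 = 0.1657·(0.243)^2·(0.147)^1 = 0.1657·0.059049·0.147 = 0.001438 M/s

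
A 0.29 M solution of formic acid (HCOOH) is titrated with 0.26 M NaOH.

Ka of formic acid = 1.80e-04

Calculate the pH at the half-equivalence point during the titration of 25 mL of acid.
pH = pKa = 3.74

At the half-equivalence point, [HA] = [A⁻], so by Henderson–Hasselbalch pH = pKa + log(1) = pKa.
pKa = −log(1.80e-04) = 3.74.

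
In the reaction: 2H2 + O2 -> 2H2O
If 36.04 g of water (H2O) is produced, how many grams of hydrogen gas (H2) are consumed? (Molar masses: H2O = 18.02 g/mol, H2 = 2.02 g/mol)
Moles of H2O = 36.04 g ÷ 18.02 g/mol = 2 mol
Mole ratio: 2 mol H2 / 2 mol H2O
Moles of H2 = 2 × (2/2) = 2 mol
Mass of H2 = 2 mol × 2.02 g/mol = 4.04 g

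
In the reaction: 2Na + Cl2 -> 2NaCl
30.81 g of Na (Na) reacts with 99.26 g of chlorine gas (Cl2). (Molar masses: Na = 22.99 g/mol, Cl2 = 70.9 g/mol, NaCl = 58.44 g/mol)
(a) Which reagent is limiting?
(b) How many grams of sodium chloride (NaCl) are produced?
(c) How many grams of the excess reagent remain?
(a) Na, (b) 78.32 g, (c) 51.75 g

Moles of Na = 30.81 g ÷ 22.99 g/mol = 1.34015 mol
Moles of Cl2 = 99.26 g ÷ 70.9 g/mol = 1.4 mol
Moles ÷ coefficient: Na: 1.34015/2 = 0.6701, Cl2: 1.4/1 = 1.4
(a) Na has the smaller value, so Na is the limiting reagent.
(b) Moles of NaCl = 1.34015 mol Na × (2/2) = 1.34015 mol; mass = 1.34015 mol × 58.44 g/mol = 78.32 g
(c) Cl2 consumed = 1.34015 × (1/2) = 0.670074 mol; remaining = 1.4 − 0.670074 = 0.729926 mol; mass = 0.729926 mol × 70.9 g/mol = 51.75 g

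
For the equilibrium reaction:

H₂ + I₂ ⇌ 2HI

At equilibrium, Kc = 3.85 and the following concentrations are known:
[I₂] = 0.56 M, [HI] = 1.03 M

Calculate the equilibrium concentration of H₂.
[H₂] = 0.4921 M

Kc = ([HI]^2) / ([H₂] × [I₂]) = 3.85
[H₂]^1 = (product terms)/(Kc · other reactant terms) = 1.0609 / (3.85 · 0.56) = 0.49207
[H₂] = 0.4921 M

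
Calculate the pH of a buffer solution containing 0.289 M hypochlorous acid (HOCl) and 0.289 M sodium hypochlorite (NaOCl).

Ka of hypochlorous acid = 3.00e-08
pH = 7.52

pKa = -log(3.00e-08) = 7.52. pH = pKa + log([A⁻]/[HA]) = 7.52 + log(0.289/0.289)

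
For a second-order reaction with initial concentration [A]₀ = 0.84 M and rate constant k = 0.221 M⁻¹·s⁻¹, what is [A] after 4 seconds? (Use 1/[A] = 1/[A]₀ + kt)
0.4820 M

1/[A] = 1/[A]₀ + k·t = 1/0.84 + (0.221)·(4) = 1.1905 + 0.8840 = 2.0745
[A] = 1/2.0745 = 0.4820 M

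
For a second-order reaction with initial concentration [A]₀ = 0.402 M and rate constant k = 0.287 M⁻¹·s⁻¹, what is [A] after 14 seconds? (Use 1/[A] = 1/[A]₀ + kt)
0.1537 M

1/[A] = 1/[A]₀ + k·t = 1/0.402 + (0.287)·(14) = 2.4876 + 4.0180 = 6.5056
[A] = 1/6.5056 = 0.1537 M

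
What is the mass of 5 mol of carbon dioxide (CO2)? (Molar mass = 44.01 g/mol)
Mass = 5 mol × 44.01 g/mol = 220 g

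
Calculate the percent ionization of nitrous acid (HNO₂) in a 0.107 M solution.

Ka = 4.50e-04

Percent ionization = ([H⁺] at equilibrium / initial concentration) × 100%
Percent ionization = 6.28%

Let x = [H⁺]. Ka = x²/(C - x) ⇒ x² + (4.50e-04)x - (4.50e-04)(0.107) = 0. x = 6.7177e-03. Percent = (6.7177e-03/0.107) × 100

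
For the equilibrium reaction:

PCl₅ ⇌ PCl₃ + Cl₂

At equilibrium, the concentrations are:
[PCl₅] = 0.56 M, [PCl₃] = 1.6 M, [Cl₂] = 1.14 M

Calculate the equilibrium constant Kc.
K_c = 3.2571

Kc = ([PCl₃] × [Cl₂]) / ([PCl₅])
   = ((1.6)·(1.14)) / ((0.56))
   = 1.824 / 0.56 = 3.2571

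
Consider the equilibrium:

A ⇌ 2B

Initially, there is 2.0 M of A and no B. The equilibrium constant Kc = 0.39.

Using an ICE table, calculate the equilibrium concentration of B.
[B] = 0.791 M

ICE: [A] = 2.0 − x, [B] = 2x.
Kc = (2x)²/(2.0 − x) = 0.39 ⇒ 4x² + 0.39x − 0.78 = 0.
x = (−0.39 + √(0.39² + 4·4·0.78))/(2·4) = (−0.39 + √12.632)/8 = 0.39552.
[B] = 2x = 0.791 M.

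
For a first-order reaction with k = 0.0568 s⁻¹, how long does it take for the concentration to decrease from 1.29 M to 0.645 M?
12.20 s

From ln[A] = ln[A]₀ - k·t: t = ln([A]₀/[A])/k = ln(1.29/0.645)/0.0568 = ln(2.0000)/0.0568 = 0.6931/0.0568 = 12.20 s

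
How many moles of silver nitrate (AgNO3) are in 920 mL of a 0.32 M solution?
Moles = Molarity × Volume (L)
Moles = 0.32 M × 0.92 L = 0.2944 mol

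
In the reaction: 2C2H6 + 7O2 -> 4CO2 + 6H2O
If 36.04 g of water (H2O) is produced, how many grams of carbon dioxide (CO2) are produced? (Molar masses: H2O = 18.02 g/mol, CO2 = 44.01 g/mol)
Moles of H2O = 36.04 g ÷ 18.02 g/mol = 2 mol
Mole ratio: 4 mol CO2 / 6 mol H2O
Moles of CO2 = 2 × (4/6) = 1.33333 mol
Mass of CO2 = 1.33333 mol × 44.01 g/mol = 58.68 g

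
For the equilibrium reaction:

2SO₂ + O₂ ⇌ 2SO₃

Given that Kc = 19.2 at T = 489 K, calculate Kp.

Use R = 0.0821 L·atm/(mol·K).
K_p = 0.4782

Δn = (moles gaseous products) − (moles gaseous reactants) = -1
T = 489 K; RT = 0.0821 × 489 = 40.1469
Kp = Kc·(RT)^Δn = 19.2 × (40.1469)^-1 = 19.2 × 0.0249085 = 0.4782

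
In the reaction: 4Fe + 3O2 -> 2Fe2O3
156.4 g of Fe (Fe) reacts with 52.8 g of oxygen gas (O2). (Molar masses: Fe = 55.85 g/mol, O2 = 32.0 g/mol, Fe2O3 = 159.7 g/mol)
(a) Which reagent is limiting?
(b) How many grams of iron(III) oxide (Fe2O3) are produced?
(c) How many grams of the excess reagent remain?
(a) O2, (b) 175.7 g, (c) 33.53 g

Moles of Fe = 156.4 g ÷ 55.85 g/mol = 2.80036 mol
Moles of O2 = 52.8 g ÷ 32.0 g/mol = 1.65 mol
Moles ÷ coefficient: Fe: 2.80036/4 = 0.7001, O2: 1.65/3 = 0.55
(a) O2 has the smaller value, so O2 is the limiting reagent.
(b) Moles of Fe2O3 = 1.65 mol O2 × (2/3) = 1.1 mol; mass = 1.1 mol × 159.7 g/mol = 175.7 g
(c) Fe consumed = 1.65 × (4/3) = 2.2 mol; remaining = 2.80036 − 2.2 = 0.600358 mol; mass = 0.600358 mol × 55.85 g/mol = 33.53 g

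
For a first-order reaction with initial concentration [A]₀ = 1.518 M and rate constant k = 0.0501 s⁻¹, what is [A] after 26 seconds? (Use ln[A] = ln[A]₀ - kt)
0.4126 M

ln[A] = ln[A]₀ - k·t = ln(1.518) - (0.0501)·(26) = 0.4174 - 1.3026 = -0.8852
[A] = e^(-0.8852) = 0.4126 M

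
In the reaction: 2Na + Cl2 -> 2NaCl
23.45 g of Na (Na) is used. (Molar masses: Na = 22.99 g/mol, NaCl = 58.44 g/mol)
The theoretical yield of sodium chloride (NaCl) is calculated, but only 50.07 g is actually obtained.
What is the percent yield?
Moles of Na = 23.45 g ÷ 22.99 g/mol = 1.02001 mol
Mole ratio: 2 mol NaCl / 2 mol Na
Moles of NaCl = 1.02001 × (2/2) = 1.02001 mol
Theoretical yield = 1.02001 mol × 58.44 g/mol = 59.609 g
Actual yield = 50.07 g
Percent yield = (50.07 / 59.609) × 100% = 84.0%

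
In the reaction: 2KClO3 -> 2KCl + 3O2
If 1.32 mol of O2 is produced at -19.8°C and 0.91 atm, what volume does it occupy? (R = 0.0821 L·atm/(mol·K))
T = -19.8°C + 273.15 = 253.35 K
V = nRT/P = (1.32 × 0.0821 × 253.35) / 0.91
V = 30.17 L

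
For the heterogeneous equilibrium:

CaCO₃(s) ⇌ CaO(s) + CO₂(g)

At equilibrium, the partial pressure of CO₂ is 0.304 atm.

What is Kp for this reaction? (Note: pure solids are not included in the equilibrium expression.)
K_p = 0.304

Solids (CaCO₃, CaO) have activity 1 and are excluded.
Kp = P(CO₂) = 0.304.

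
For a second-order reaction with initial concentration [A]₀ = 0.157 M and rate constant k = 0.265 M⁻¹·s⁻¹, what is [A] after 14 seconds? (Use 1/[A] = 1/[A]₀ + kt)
0.0992 M

1/[A] = 1/[A]₀ + k·t = 1/0.157 + (0.265)·(14) = 6.3694 + 3.7100 = 10.0794
[A] = 1/10.0794 = 0.0992 M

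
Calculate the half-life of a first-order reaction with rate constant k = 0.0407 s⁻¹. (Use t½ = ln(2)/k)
17.03 s

t½ = ln(2)/k = 0.6931/0.0407 = 17.03 s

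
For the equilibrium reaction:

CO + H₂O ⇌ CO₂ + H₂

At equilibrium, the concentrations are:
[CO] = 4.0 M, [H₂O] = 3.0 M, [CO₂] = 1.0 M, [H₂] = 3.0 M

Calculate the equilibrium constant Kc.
K_c = 0.2500

Kc = ([CO₂] × [H₂]) / ([CO] × [H₂O])
   = ((1.0)·(3.0)) / ((4.0)·(3.0))
   = 3 / 12 = 0.2500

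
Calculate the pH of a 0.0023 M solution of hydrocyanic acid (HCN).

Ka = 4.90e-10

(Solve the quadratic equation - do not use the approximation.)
pH = 5.97

x² + Ka×x - Ka×C = 0. Using quadratic formula: [H⁺] = 1.0614e-06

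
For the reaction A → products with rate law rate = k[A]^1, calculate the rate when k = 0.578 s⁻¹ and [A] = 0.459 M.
0.2653 M/s

rate = k·[A]^1 = 0.578·(0.459)^1 = 0.578·0.459 = 0.2653 M/s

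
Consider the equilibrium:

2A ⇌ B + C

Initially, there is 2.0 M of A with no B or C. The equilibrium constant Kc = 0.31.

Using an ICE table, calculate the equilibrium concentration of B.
[B] = 0.527 M

ICE: [A] = 2.0 − 2x, [B] = [C] = x.
Kc = x²/(2.0 − 2x)² = 0.31 ⇒ √Kc = x/(2.0 − 2x).
x = √0.31·2.0/(1 + 2√0.31) = 0.55678·2.0/2.1136 = 0.52686.
[B] = x = 0.527 M.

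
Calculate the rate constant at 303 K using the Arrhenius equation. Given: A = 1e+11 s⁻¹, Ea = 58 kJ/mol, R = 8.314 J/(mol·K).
1.00e+01 s⁻¹

k = A·exp(-Ea/(R·T)) = 1e+11·exp(-58000/(8.314·303)) = 1e+11·exp(-23.0237) = 1e+11·1.0021e-10 = 1.00e+01 s⁻¹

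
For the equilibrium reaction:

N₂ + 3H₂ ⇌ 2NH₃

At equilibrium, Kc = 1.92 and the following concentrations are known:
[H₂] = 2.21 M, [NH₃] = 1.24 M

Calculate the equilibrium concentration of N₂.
[N₂] = 0.0742 M

Kc = ([NH₃]^2) / ([N₂] × [H₂]^3) = 1.92
[N₂]^1 = (product terms)/(Kc · other reactant terms) = 1.5376 / (1.92 · 10.794) = 0.074193
[N₂] = 0.0742 M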